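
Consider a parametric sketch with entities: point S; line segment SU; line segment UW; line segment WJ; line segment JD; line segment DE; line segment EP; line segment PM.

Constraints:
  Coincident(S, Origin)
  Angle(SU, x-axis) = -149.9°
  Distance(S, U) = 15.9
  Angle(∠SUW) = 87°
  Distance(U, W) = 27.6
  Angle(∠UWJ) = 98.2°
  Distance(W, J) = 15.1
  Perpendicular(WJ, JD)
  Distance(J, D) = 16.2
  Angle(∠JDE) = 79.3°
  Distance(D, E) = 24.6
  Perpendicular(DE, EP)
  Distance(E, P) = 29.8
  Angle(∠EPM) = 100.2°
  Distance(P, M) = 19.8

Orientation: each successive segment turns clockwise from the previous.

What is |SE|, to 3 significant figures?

27.1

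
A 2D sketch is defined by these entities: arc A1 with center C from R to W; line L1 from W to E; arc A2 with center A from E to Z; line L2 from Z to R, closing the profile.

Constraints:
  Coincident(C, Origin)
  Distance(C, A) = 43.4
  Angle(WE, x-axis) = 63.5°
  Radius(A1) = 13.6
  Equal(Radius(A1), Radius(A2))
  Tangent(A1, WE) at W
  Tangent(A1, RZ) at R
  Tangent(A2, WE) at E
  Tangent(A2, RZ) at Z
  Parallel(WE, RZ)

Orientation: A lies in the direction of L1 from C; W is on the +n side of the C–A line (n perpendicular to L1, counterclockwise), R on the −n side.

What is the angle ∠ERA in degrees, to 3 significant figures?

14.7°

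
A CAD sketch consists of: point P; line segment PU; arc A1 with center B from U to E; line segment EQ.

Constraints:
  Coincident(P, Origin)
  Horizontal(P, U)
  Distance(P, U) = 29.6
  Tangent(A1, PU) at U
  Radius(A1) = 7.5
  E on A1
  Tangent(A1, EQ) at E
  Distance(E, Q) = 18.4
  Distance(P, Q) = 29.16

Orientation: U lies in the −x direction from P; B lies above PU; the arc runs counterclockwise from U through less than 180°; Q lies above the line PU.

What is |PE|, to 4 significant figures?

23.04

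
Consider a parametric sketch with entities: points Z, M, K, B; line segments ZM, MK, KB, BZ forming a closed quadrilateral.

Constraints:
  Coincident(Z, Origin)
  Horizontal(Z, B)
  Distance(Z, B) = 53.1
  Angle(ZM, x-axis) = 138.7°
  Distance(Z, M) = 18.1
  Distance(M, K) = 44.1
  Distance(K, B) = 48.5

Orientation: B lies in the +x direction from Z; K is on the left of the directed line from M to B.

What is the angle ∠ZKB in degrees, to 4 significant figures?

70.14°

Checks: |MK| = 44.10 ✓; |KB| = 48.50 ✓.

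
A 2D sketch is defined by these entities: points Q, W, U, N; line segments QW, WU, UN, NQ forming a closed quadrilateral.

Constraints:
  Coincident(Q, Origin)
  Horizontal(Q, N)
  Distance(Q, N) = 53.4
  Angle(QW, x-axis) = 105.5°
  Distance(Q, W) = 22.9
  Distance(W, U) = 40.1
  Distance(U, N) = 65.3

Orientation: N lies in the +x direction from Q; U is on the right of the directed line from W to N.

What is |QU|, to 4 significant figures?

20.22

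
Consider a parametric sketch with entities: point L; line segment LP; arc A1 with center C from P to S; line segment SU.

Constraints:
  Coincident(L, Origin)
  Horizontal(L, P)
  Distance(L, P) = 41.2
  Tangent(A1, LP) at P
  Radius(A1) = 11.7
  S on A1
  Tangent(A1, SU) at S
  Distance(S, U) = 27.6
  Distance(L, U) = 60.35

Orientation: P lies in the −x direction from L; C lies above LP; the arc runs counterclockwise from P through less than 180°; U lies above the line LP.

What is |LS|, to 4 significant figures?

35.31

L is at the origin; L and P share the same y with |LP| = 41.2 and P on the −x side, so P = (-41.20, 0.000). A1 meets LP tangentially, so CP is at right angles to LP, so C = P + (0, 11.7) = (-41.20, 11.70). Since CS ⟂ SU (tangency), |CU| = √(11.7² + 27.6²) = 29.98 regardless of where S sits on A1. So U lies on both circle(L, 60.35) and circle(C, 29.98); the above-LP intersection is U = (-43.75, 41.57). S is the foot of the tangent from U: S = (-30.86, 17.17).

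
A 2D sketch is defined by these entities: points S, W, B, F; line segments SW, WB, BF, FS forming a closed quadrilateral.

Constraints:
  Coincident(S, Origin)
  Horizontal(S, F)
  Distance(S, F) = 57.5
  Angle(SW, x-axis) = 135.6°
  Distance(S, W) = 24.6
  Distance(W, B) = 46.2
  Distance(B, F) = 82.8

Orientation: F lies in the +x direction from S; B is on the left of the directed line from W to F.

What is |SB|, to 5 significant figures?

59.830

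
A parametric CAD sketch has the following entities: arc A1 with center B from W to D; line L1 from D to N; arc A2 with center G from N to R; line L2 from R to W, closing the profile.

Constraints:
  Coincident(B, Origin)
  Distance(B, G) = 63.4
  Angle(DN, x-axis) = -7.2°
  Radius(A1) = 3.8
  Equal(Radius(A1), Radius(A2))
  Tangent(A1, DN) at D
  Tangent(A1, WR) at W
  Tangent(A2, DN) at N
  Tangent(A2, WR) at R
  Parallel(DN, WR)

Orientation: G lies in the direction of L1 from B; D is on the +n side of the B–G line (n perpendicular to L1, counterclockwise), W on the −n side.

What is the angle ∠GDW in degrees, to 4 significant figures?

86.57°

The slot axis is L1's direction at -7.2°, so u = (cos -7.2°, sin -7.2°) = (0.9921, -0.1253) and n = (−sin -7.2°, cos -7.2°) = (0.1253, 0.9921). B is at the origin and G lies 63.4 along u from B, so G = 63.4·u = (62.90, -7.946). Tangency of A1 to both parallel lines with radius 3.8 puts D and W at B ± 3.8·n: D = (0.4763, 3.770), W = (-0.4763, -3.770). Then cos ∠GDW = DG·DW / (|DG||DW|), giving 86.57°.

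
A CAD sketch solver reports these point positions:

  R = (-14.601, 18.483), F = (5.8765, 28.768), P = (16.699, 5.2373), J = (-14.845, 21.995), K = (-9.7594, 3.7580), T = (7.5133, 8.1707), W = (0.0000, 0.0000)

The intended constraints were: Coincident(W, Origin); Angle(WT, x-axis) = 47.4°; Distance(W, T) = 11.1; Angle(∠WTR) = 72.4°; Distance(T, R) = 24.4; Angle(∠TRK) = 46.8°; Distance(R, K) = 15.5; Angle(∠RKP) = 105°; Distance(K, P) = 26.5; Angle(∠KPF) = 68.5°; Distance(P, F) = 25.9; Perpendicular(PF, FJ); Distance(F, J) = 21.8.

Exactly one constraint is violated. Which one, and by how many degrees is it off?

Perpendicular(PF, FJ) — off by 6.60°.

W = (0.00, 0.00) ✓; WT at 47.40° ✓; |WT| = 11.10 ✓; ∠WTR = 72.40° ✓; |TR| = 24.40 ✓; ∠TRK = 46.80° ✓; |RK| = 15.50 ✓; ∠RKP = 105.0° ✓; |KP| = 26.50 ✓; ∠KPF = 68.50° ✓; |PF| = 25.90 ✓; ∠(PF, FJ) = 83.40° ✗; |FJ| = 21.80 ✓.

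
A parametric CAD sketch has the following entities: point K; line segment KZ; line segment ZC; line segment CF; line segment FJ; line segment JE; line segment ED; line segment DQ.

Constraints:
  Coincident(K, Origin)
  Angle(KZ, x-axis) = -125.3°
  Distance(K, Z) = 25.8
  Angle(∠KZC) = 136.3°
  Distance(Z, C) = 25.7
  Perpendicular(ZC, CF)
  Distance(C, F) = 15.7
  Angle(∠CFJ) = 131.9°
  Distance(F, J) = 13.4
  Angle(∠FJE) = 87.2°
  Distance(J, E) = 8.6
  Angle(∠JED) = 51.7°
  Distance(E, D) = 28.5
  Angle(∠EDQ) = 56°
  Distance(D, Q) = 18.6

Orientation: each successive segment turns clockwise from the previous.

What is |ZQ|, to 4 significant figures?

43.79

K is at the origin; KZ runs at -125.3° with length 25.8, so Z = (-14.91, -21.06). ∠KZC = 136.3° gives ZC at -169.0° from the x-axis; with |ZC| = 25.7, C = (-40.14, -25.96). ZC ⟂ CF, so CF runs at 101.0°; with |CF| = 15.7, F = (-43.13, -10.55). ∠CFJ = 131.9° gives FJ at 52.90° from the x-axis; with |FJ| = 13.4, J = (-35.05, 0.1390). ∠FJE = 87.2° gives JE at -39.90° from the x-axis; with |JE| = 8.6, E = (-28.45, -5.377). ∠JED = 51.7° gives ED at -168.2° from the x-axis; with |ED| = 28.5, D = (-56.35, -11.21). ∠EDQ = 56.0° gives DQ at 67.80° from the x-axis; with |DQ| = 18.6, Q = (-49.32, 6.016). Then |ZQ| = |Q − Z| = 43.79.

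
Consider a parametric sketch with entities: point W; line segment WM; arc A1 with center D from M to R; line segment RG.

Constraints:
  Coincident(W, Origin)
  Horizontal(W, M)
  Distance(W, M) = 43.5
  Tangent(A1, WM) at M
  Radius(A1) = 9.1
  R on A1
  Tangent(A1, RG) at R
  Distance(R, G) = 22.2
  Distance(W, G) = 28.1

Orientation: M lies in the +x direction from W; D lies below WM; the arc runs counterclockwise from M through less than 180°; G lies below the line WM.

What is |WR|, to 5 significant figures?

37.182

W is at the origin; W and M share the same y with |WM| = 43.5 and M on the +x side, so M = (43.500, 0.0000). Tangency of A1 to WM means the radius DM is perpendicular to WM, so D = M + (0, -9.1) = (43.500, -9.1000). Since DR ⟂ RG (tangency), |DG| = √(9.1² + 22.2²) = 23.993 regardless of where R sits on A1. So G lies on both circle(W, 28.1) and circle(D, 23.993); the below-WM intersection is G = (21.336, -18.287). R is the foot of the tangent from G: R = (37.088, -2.6431).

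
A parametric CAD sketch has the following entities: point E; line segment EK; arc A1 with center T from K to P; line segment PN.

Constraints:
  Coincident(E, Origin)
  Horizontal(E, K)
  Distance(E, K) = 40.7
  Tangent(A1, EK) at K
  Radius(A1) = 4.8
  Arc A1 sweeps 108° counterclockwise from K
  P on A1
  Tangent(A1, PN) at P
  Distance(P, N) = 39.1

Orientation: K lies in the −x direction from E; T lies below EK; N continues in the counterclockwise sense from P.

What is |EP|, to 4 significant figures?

45.70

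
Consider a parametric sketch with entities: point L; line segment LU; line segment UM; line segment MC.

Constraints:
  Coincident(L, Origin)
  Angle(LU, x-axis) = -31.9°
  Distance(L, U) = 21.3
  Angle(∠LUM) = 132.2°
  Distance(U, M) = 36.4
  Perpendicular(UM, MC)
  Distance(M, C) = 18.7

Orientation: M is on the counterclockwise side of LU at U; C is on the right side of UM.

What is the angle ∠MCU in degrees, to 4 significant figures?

62.81°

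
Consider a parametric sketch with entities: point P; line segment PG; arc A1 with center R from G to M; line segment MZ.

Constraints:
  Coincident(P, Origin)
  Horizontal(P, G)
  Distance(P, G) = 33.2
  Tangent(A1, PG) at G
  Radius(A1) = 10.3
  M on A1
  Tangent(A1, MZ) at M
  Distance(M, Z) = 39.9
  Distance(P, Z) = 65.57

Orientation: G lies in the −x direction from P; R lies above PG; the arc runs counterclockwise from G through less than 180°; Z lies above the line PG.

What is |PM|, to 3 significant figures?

28.2

Checks: |RM| = 10.30 ✓; ∠(RM, MZ) = 90.00° ✓; |MZ| = 39.90 ✓; |PZ| = 65.57 ✓.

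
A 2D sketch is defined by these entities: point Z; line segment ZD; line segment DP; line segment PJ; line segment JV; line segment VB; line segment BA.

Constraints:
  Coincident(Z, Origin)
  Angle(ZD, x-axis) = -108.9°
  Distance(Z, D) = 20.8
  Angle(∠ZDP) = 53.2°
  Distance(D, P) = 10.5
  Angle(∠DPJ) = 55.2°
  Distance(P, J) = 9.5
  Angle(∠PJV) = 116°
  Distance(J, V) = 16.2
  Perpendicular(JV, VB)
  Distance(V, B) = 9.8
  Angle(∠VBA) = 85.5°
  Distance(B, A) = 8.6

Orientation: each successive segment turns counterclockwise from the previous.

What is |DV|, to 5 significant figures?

12.158

Z is at the origin; ZD runs at -108.9° with length 20.8, so D = (-6.7375, -19.679). ∠ZDP = 53.2° gives DP at 17.900° from the x-axis; with |DP| = 10.5, P = (3.2543, -16.451). ∠DPJ = 55.2° gives PJ at 142.70° from the x-axis; with |PJ| = 9.5, J = (-4.3027, -10.694). ∠PJV = 116.0° gives JV at -153.30° from the x-axis; with |JV| = 16.2, V = (-18.775, -17.973). Then |DV| = |V − D| = 12.158.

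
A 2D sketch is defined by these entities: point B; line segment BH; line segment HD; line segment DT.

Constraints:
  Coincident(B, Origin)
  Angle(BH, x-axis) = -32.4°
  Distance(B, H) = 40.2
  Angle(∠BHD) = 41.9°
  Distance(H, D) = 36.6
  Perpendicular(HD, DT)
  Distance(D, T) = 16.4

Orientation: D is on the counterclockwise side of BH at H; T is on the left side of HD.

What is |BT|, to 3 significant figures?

12.4

∠BHD = 41.9°, so HD runs at -32.4° + (180° − 41.9°) = 106° from the x-axis; with |HD| = 36.6, D = H + 36.6·(cos 106°, sin 106°) = (24.0, 13.7). The perpendicularity gives DT at right angles to HD; with |DT| = 16.4 on the left of HD, T = D + 16.4·(-0.963, -0.271) = (8.25, 9.26). Then |BT| = |T − B| = 12.4.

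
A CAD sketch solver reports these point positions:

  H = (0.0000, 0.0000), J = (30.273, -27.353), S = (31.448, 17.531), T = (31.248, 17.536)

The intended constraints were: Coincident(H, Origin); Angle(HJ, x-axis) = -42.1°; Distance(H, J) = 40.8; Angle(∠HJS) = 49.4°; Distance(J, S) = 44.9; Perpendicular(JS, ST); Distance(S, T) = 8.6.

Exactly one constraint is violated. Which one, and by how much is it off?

Distance(S, T) = 8.6 — off by 8.40.

H = (0.00, 0.00) ✓; HJ at -42.10° ✓; |HJ| = 40.80 ✓; ∠HJS = 49.40° ✓; |JS| = 44.90 ✓; ∠(JS, ST) = 90.07° ✓; |ST| = 0.2001 ✗.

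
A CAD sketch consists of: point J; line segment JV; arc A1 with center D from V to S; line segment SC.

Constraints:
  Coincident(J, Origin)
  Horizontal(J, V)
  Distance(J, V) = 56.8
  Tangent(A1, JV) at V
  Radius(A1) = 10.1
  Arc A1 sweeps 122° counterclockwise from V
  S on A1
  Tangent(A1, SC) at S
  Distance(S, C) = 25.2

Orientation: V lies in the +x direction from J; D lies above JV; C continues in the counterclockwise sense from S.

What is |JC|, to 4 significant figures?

63.73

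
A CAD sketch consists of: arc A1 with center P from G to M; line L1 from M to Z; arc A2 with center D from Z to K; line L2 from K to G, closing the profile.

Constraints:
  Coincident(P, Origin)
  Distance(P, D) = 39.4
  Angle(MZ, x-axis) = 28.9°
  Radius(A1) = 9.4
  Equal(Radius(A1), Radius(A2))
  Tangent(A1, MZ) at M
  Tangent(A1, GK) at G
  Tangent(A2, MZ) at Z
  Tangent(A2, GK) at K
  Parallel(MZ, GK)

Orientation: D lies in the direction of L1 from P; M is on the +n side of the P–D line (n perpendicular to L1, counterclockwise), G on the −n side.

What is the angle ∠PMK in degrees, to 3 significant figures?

64.5°

The slot axis is L1's direction at 28.9°, so u = (cos 28.9°, sin 28.9°) = (0.875, 0.483) and n = (−sin 28.9°, cos 28.9°) = (-0.483, 0.875). P is at the origin and D lies 39.4 along u from P, so D = 39.4·u = (34.5, 19.0). Tangency of A1 to both parallel lines with radius 9.4 puts M and G at P ± 9.4·n: M = (-4.54, 8.23), G = (4.54, -8.23). Equal radii place Z and K the same way about D: Z = D + 9.4·n = (30.0, 27.3), K = D − 9.4·n = (39.0, 10.8). Then cos ∠PMK = MP·MK / (|MP||MK|), giving 64.5°.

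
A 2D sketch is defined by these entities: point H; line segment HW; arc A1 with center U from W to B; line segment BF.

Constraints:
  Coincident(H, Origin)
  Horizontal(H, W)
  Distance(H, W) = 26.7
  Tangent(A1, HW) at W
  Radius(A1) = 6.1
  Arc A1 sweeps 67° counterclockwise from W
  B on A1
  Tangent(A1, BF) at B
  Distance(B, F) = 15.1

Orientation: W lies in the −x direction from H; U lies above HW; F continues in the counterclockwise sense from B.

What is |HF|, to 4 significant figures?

23.26

H is at the origin; H and W share the same y with |HW| = 26.7 and W on the −x side, so W = (-26.70, 0.000). The tangent condition forces UW to be normal to HW, so U = W + (0, 6.1) = (-26.70, 6.100). On A1, W sits at bearing -90° from U; a 67° counterclockwise sweep puts B at bearing -23°, so B = U + 6.1·(cos -23°, sin -23°) = (-21.08, 3.717). Since A1 is tangent to BF there, UB ⟂ BF, so BF runs along (−sin -23°, cos -23°); with |BF| = 15.1, F = (-15.18, 17.62). Then |HF| = |F − H| = 23.26.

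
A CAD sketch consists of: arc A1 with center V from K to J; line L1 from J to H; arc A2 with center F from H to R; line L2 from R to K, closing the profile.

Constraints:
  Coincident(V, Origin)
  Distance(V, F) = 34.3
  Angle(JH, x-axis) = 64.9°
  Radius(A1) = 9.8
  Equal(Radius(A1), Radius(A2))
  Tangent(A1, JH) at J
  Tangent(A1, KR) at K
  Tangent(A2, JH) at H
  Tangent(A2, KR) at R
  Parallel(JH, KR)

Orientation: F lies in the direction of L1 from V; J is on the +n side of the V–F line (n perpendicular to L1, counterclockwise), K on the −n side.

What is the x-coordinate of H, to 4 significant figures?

5.675

The slot axis is L1's direction at 64.9°, so u = (cos 64.9°, sin 64.9°) = (0.4242, 0.9056) and n = (−sin 64.9°, cos 64.9°) = (-0.9056, 0.4242). V is at the origin and F lies 34.3 along u from V, so F = 34.3·u = (14.55, 31.06). Tangency of A1 to both parallel lines with radius 9.8 puts J and K at V ± 9.8·n: J = (-8.875, 4.157), K = (8.875, -4.157). Equal radii place H and R the same way about F: H = F + 9.8·n = (5.675, 35.22), R = F − 9.8·n = (23.42, 26.90). So H.x = 5.675.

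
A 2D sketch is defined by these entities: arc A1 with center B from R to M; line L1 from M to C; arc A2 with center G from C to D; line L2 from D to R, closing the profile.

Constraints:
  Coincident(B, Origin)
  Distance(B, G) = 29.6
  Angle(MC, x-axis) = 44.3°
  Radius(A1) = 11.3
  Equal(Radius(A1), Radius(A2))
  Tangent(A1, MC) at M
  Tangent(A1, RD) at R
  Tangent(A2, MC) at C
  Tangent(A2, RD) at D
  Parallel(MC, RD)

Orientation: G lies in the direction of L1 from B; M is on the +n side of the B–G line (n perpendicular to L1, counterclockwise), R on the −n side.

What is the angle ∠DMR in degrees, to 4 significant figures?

52.64°

Tangency of A1 to both parallel lines with radius 11.3 puts M and R at B ± 11.3·n: M = (-7.892, 8.087), R = (7.892, -8.087). Equal radii place C and D the same way about G: C = G + 11.3·n = (13.29, 28.76), D = G − 11.3·n = (29.08, 12.59). Then cos ∠DMR = MD·MR / (|MD||MR|), giving 52.64°.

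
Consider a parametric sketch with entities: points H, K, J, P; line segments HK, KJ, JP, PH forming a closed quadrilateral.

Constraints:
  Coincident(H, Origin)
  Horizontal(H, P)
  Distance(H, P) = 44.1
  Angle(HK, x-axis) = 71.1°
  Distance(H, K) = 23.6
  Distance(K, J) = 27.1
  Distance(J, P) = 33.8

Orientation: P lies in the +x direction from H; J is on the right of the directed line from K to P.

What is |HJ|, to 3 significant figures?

11.6

H is at the origin; H and P share the same y with |HP| = 44.1 and P in +x, so P = (44.1, 0). HK runs at 71.1° with |HK| = 23.6, so K = (7.64, 22.3). J is determined by |KJ| = 27.1 and |JP| = 33.8 together: it lies at the intersection of circle(K, 27.1) and circle(P, 33.8). With |KP| = 42.7, the foot of the radical line on KP is 16.6 from K and the perpendicular offset is √(27.1² − 16.6²) = 21.4. Taking the right-of-KP solution: J = (10.6, -4.61).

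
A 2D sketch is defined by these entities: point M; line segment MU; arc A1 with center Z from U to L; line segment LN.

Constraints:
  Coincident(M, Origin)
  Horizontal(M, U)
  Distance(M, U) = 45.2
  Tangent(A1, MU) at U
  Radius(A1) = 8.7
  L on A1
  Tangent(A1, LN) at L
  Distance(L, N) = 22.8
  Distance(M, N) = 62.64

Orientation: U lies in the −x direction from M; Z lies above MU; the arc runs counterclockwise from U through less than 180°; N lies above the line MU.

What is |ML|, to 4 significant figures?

41.44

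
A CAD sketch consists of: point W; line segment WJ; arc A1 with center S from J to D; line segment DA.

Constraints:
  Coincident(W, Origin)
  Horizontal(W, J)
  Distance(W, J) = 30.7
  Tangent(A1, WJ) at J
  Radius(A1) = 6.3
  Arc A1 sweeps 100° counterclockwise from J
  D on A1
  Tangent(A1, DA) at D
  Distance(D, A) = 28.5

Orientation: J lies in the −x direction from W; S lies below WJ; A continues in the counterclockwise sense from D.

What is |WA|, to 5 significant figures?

47.735

On A1, J sits at bearing 90° from S; a 100° counterclockwise sweep puts D at bearing 190°, so D = S + 6.3·(cos 190°, sin 190°) = (-36.904, -7.3940). Tangency of A1 to DA means the radius SD is perpendicular to DA, so DA runs along (−sin 190°, cos 190°); with |DA| = 28.5, A = (-31.955, -35.461). Then |WA| = |A − W| = 47.735.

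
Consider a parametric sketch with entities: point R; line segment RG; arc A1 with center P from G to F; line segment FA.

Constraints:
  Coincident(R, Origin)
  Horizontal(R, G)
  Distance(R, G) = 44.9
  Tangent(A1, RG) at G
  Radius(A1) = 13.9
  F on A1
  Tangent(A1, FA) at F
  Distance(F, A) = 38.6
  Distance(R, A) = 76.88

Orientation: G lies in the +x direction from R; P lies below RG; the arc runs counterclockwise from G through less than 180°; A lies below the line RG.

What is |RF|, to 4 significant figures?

39.83

Checks: ∠(PG, GR) = 90.00° ✓; |PG| = 13.90 ✓; |PF| = 13.90 ✓; ∠(PF, FA) = 90.00° ✓; |FA| = 38.60 ✓; |RA| = 76.88 ✓.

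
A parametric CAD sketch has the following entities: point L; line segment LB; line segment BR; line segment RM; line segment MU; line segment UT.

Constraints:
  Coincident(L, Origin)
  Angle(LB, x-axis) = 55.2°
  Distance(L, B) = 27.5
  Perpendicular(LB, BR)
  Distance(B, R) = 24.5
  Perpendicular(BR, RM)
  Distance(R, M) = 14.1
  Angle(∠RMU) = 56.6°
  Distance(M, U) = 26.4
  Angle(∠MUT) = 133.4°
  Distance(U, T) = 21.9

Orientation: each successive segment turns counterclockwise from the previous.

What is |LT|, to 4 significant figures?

49.52

L is at the origin; LB runs at 55.2° with length 27.5, so B = (15.69, 22.58). The perpendicularity gives BR at right angles to LB, so BR runs at 145.2°; with |BR| = 24.5, R = (-4.424, 36.56). The perpendicularity gives RM at right angles to BR, so RM runs at -124.8°; with |RM| = 14.1, M = (-12.47, 24.99). ∠RMU = 56.6° gives MU at -1.400° from the x-axis; with |MU| = 26.4, U = (13.92, 24.34). ∠MUT = 133.4° gives UT at 45.20° from the x-axis; with |UT| = 21.9, T = (29.35, 39.88). Then |LT| = |T − L| = 49.52.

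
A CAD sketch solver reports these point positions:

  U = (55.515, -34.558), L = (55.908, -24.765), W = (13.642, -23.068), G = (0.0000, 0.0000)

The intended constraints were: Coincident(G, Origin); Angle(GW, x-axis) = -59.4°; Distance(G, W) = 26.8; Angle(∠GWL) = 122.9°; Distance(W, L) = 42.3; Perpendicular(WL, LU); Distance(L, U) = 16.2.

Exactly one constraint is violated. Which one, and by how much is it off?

Distance(L, U) = 16.2 — off by 6.40.

G = (0.00, 0.00) ✓; GW at -59.40° ✓; |GW| = 26.80 ✓; ∠GWL = 122.9° ✓; |WL| = 42.30 ✓; ∠(WL, LU) = 90.00° ✓; |LU| = 9.801 ✗.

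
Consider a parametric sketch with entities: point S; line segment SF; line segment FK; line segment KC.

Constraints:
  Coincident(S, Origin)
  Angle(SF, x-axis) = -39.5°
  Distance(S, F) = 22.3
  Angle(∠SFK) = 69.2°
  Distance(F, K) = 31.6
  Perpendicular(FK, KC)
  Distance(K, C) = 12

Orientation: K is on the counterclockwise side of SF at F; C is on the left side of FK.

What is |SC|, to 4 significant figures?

25.28

S is at the origin; SF runs at -39.5° with length 22.3, so F = 22.3·(cos -39.5°, sin -39.5°) = (17.21, -14.18). ∠SFK = 69.2°, so FK runs at -39.5° + (180° − 69.2°) = 71.30° from the x-axis; with |FK| = 31.6, K = F + 31.6·(cos 71.30°, sin 71.30°) = (27.34, 15.75). The perpendicularity gives KC at right angles to FK; with |KC| = 12.0 on the left of FK, C = K + 12.0·(-0.9472, 0.3206) = (15.97, 19.59). Then |SC| = |C − S| = 25.28.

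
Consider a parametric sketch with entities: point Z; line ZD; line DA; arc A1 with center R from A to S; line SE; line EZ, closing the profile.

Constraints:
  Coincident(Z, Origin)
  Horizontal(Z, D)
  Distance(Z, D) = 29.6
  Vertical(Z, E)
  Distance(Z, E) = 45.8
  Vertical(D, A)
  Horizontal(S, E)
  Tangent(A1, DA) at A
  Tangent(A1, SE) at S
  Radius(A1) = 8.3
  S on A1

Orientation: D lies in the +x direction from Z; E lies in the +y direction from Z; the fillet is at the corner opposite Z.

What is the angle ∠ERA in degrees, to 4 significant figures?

158.7°

Z is at the origin; Z and D share the same y with |ZD| = 29.6 and D on the +x side, so D = (29.60, 0.000). Z and E share the same x with |ZE| = 45.8 and E on the +y side, so E = (0.000, 45.80). The virtual corner opposite Z is at (29.60, 45.80). Tangency of A1 to DA means the radius RA is perpendicular to DA and tangency of A1 to SE means the radius RS is perpendicular to SE, with radius 8.3, so the center R sits 8.3 in from both sides at R = (21.30, 37.50). That places the tangent points at A = (29.60, 37.50) on DA and S = (21.30, 45.80) on SE. Then cos ∠ERA = RE·RA / (|RE||RA|), giving 158.7°.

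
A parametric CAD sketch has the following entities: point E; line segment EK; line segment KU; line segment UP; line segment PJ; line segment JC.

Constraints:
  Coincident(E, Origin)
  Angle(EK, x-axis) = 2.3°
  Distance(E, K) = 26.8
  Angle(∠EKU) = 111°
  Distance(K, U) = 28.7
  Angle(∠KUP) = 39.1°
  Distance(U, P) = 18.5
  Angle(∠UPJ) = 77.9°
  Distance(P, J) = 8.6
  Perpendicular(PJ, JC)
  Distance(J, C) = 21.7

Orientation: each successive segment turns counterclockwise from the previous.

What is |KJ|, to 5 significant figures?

11.181

∠KUP = 39.1° gives UP at -147.80° from the x-axis; with |UP| = 18.5, P = (20.325, 18.402). ∠UPJ = 77.9° gives PJ at -45.700° from the x-axis; with |PJ| = 8.6, J = (26.332, 12.247). Then |KJ| = |J − K| = 11.181.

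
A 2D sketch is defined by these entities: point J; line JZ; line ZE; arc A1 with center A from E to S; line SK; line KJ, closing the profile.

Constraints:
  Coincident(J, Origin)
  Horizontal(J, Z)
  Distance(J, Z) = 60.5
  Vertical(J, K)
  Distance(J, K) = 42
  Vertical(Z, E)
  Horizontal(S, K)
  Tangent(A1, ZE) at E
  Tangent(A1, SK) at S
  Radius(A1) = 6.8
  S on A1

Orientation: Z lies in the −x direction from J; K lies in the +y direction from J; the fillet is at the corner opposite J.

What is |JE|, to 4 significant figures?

69.99

J is at the origin; J and Z share the same y with |JZ| = 60.5 and Z on the −x side, so Z = (-60.50, 0.000). J and K share the same x with |JK| = 42.0 and K on the +y side, so K = (0.000, 42.00). The virtual corner opposite J is at (-60.50, 42.00). Since A1 is tangent to ZE there, AE ⟂ ZE and A1 meets SK tangentially, so AS is at right angles to SK, with radius 6.8, so the center A sits 6.8 in from both sides at A = (-53.70, 35.20). That places the tangent points at E = (-60.50, 35.20) on ZE and S = (-53.70, 42.00) on SK. Then |JE| = |E − J| = 69.99.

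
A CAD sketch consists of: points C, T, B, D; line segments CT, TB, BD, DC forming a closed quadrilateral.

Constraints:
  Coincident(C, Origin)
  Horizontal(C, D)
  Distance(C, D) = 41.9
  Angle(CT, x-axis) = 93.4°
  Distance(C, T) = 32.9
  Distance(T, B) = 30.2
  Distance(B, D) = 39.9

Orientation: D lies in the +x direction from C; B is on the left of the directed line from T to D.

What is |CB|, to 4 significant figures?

46.64

C is at the origin; CD is horizontal with |CD| = 41.9 and D in +x, so D = (41.9, 0). CT runs at 93.4° with |CT| = 32.9, so T = (-1.951, 32.84). B is determined by |TB| = 30.2 and |BD| = 39.9 together: it lies at the intersection of circle(T, 30.2) and circle(D, 39.9). With |TD| = 54.79, the foot of the radical line on TD is 21.19 from T and the perpendicular offset is √(30.2² − 21.19²) = 21.52. Taking the left-of-TD solution: B = (27.91, 37.37).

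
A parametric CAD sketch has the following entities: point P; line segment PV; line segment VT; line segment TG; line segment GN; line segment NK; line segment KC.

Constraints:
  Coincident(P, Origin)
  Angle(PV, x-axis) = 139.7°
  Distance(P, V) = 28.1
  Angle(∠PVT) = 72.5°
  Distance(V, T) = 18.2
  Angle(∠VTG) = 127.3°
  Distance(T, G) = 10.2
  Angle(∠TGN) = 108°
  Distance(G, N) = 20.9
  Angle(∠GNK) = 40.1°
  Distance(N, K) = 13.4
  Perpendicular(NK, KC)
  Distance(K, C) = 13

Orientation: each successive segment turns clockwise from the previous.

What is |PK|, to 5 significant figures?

15.100

∠TGN = 108.0° gives GN at -92.500° from the x-axis; with |GN| = 20.9, N = (2.6121, 3.4209). ∠GNK = 40.1° gives NK at 127.60° from the x-axis; with |NK| = 13.4, K = (-5.5638, 14.038). Then |PK| = |K − P| = 15.100.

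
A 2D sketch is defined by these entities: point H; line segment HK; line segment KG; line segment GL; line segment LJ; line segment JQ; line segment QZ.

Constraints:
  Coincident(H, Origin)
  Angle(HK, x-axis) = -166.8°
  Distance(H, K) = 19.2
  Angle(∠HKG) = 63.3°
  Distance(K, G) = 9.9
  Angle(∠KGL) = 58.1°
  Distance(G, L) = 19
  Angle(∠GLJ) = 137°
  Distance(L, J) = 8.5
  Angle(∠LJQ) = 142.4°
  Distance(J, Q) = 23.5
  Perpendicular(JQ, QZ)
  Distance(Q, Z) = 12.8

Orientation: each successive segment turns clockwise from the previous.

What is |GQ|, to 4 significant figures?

41.04

H is at the origin; HK runs at -166.8° with length 19.2, so K = (-18.69, -4.384). ∠HKG = 63.3° gives KG at 76.50° from the x-axis; with |KG| = 9.9, G = (-16.38, 5.242). ∠KGL = 58.1° gives GL at -45.40° from the x-axis; with |GL| = 19.0, L = (-3.041, -8.286). ∠GLJ = 137.0° gives LJ at -88.40° from the x-axis; with |LJ| = 8.5, J = (-2.803, -16.78). ∠LJQ = 142.4° gives JQ at -126.0° from the x-axis; with |JQ| = 23.5, Q = (-16.62, -35.79). Then |GQ| = |Q − G| = 41.04.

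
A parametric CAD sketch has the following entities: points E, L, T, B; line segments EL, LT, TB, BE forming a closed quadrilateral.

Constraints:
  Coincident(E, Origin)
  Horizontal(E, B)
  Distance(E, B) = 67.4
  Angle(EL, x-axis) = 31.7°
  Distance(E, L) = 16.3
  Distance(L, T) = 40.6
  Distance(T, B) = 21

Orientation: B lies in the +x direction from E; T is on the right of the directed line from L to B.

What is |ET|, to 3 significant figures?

50.7

Checks: |LT| = 40.60 ✓; |TB| = 21.00 ✓.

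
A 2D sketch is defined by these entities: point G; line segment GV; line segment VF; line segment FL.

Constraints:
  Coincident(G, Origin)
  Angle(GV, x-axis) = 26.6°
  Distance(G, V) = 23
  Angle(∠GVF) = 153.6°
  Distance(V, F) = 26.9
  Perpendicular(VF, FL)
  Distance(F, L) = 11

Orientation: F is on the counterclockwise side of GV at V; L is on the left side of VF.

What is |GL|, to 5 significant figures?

47.508

∠GVF = 153.6°, so VF runs at 26.6° + (180° − 153.6°) = 53.000° from the x-axis; with |VF| = 26.9, F = V + 26.9·(cos 53.000°, sin 53.000°) = (36.754, 31.782). VF ⟂ FL; with |FL| = 11.0 on the left of VF, L = F + 11.0·(-0.79864, 0.60182) = (27.969, 38.402). Then |GL| = |L − G| = 47.508.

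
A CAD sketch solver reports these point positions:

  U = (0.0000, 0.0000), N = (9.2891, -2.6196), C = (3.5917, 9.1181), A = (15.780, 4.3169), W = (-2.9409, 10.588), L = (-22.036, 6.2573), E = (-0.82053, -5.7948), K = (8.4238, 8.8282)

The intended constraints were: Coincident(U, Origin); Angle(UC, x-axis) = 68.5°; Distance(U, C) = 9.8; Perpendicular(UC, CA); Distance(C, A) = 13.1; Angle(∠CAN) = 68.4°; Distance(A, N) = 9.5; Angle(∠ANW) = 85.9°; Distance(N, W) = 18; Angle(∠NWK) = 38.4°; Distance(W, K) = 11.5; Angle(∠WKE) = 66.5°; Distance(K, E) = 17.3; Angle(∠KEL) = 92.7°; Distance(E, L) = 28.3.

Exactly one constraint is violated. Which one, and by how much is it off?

Distance(E, L) = 28.3 — off by 3.90.

U = (0.00, 0.00) ✓; UC at 68.50° ✓; |UC| = 9.800 ✓; ∠(UC, CA) = 90.00° ✓; |CA| = 13.10 ✓; ∠CAN = 68.40° ✓; |AN| = 9.500 ✓; ∠ANW = 85.90° ✓; |NW| = 18.00 ✓; ∠NWK = 38.40° ✓; |WK| = 11.50 ✓; ∠WKE = 66.50° ✓; |KE| = 17.30 ✓; ∠KEL = 92.70° ✓; |EL| = 24.40 ✗.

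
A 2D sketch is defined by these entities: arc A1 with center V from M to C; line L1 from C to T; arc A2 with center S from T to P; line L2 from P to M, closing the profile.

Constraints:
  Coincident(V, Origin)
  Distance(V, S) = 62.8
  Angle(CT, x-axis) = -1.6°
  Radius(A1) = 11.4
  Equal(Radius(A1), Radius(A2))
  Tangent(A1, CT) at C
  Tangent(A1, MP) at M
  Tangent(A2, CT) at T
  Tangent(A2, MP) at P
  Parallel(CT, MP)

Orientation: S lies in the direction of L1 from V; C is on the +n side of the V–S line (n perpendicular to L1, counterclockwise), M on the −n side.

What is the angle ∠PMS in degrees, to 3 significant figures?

10.3°

The slot axis is L1's direction at -1.6°, so u = (cos -1.6°, sin -1.6°) = (1.00, -0.0279) and n = (−sin -1.6°, cos -1.6°) = (0.0279, 1.00). V is at the origin and S lies 62.8 along u from V, so S = 62.8·u = (62.8, -1.75). Tangency of A1 to both parallel lines with radius 11.4 puts C and M at V ± 11.4·n: C = (0.318, 11.4), M = (-0.318, -11.4). Equal radii place T and P the same way about S: T = S + 11.4·n = (63.1, 9.64), P = S − 11.4·n = (62.5, -13.1). Then cos ∠PMS = MP·MS / (|MP||MS|), giving 10.3°.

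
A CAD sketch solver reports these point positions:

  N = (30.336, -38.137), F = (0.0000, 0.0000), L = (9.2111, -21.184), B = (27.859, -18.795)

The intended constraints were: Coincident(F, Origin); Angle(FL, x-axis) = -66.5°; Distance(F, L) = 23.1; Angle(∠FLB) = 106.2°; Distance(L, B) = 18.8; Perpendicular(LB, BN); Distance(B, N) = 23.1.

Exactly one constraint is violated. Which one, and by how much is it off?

Distance(B, N) = 23.1 — off by 3.60.

F = (0.00, 0.00) ✓; FL at -66.50° ✓; |FL| = 23.10 ✓; ∠FLB = 106.2° ✓; |LB| = 18.80 ✓; ∠(LB, BN) = 90.00° ✓; |BN| = 19.50 ✗.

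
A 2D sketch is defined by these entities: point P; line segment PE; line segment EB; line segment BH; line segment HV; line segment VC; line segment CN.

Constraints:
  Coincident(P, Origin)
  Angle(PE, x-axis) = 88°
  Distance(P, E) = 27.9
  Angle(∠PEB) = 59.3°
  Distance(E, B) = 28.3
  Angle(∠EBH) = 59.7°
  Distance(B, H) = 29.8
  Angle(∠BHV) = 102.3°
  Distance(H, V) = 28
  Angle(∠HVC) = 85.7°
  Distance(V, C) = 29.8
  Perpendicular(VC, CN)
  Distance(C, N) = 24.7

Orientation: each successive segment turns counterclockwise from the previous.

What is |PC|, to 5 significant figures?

38.143

∠BHV = 102.3° gives HV at 46.700° from the x-axis; with |HV| = 28.0, V = (20.897, 19.322). ∠HVC = 85.7° gives VC at 141.00° from the x-axis; with |VC| = 29.8, C = (-2.2620, 38.076). Then |PC| = |C − P| = 38.143.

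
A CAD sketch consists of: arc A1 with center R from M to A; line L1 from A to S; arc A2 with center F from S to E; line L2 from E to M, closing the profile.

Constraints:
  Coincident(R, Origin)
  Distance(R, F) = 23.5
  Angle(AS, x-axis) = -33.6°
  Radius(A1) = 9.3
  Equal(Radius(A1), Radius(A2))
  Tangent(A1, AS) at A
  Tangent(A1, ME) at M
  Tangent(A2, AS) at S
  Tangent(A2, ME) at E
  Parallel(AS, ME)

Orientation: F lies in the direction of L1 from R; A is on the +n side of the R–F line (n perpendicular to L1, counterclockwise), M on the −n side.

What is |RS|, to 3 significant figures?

25.3

Tangency of A1 to both parallel lines with radius 9.3 puts A and M at R ± 9.3·n: A = (5.15, 7.75), M = (-5.15, -7.75). Equal radii place S and E the same way about F: S = F + 9.3·n = (24.7, -5.26), E = F − 9.3·n = (14.4, -20.8). Then |RS| = |S − R| = 25.3.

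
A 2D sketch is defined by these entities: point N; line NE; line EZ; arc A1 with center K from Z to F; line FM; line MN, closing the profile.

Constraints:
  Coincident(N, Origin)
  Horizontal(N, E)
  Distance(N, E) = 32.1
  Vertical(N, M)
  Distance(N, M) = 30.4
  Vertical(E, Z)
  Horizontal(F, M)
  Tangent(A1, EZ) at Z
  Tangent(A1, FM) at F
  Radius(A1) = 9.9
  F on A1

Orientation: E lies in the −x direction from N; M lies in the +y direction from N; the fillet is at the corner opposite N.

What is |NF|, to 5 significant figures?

37.643

The virtual corner opposite N is at (-32.100, 30.400). Since A1 is tangent to EZ there, KZ ⟂ EZ and tangency of A1 to FM means the radius KF is perpendicular to FM, with radius 9.9, so the center K sits 9.9 in from both sides at K = (-22.200, 20.500). That places the tangent points at Z = (-32.100, 20.500) on EZ and F = (-22.200, 30.400) on FM. Then |NF| = |F − N| = 37.643.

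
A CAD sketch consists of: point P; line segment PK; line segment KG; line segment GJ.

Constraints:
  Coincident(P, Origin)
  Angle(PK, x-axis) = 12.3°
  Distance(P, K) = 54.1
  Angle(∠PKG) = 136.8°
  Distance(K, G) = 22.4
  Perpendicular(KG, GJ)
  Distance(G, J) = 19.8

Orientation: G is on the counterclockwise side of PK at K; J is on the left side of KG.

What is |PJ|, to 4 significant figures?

64.19

∠PKG = 136.8°, so KG runs at 12.3° + (180° − 136.8°) = 55.50° from the x-axis; with |KG| = 22.4, G = K + 22.4·(cos 55.50°, sin 55.50°) = (65.55, 29.99). KG is perpendicular to GJ; with |GJ| = 19.8 on the left of KG, J = G + 19.8·(-0.8241, 0.5664) = (49.23, 41.20). Then |PJ| = |J − P| = 64.19.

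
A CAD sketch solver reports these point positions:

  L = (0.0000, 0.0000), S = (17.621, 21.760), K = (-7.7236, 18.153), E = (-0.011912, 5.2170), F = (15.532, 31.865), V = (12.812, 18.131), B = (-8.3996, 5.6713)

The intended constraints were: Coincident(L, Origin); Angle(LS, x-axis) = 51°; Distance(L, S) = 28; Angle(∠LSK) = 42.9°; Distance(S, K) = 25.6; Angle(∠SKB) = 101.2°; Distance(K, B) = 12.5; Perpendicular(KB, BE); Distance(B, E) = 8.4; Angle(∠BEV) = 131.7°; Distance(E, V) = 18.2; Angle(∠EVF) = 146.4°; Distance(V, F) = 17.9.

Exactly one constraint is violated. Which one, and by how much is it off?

Distance(V, F) = 17.9 — off by 3.90.

L = (0.00, 0.00) ✓; LS at 51.00° ✓; |LS| = 28.00 ✓; ∠LSK = 42.90° ✓; |SK| = 25.60 ✓; ∠SKB = 101.2° ✓; |KB| = 12.50 ✓; ∠(KB, BE) = 90.00° ✓; |BE| = 8.400 ✓; ∠BEV = 131.7° ✓; |EV| = 18.20 ✓; ∠EVF = 146.4° ✓; |VF| = 14.00 ✗.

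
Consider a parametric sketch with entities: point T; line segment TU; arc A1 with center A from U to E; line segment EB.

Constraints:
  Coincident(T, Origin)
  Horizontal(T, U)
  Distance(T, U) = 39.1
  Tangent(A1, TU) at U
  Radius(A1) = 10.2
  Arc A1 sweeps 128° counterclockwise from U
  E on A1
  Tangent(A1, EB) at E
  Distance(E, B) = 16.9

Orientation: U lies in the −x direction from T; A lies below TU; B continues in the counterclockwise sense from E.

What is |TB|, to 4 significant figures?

47.30

T is at the origin; T and U share the same y with |TU| = 39.1 and U on the −x side, so U = (-39.10, 0.000). Tangency of A1 to TU means the radius AU is perpendicular to TU, so A = U + (0, -10.2) = (-39.10, -10.20). On A1, U sits at bearing 90° from A; a 128° counterclockwise sweep puts E at bearing 218°, so E = A + 10.2·(cos 218°, sin 218°) = (-47.14, -16.48). A1 meets EB tangentially, so AE is at right angles to EB, so EB runs along (−sin 218°, cos 218°); with |EB| = 16.9, B = (-36.73, -29.80). Then |TB| = |B − T| = 47.30.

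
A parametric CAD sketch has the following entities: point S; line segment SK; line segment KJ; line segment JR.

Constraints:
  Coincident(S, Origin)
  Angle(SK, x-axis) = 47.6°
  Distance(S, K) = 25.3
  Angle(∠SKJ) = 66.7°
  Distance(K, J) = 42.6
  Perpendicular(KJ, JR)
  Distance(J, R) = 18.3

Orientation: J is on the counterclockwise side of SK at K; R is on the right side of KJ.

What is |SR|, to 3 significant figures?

52.8

S is at the origin; SK runs at 47.6° with length 25.3, so K = 25.3·(cos 47.6°, sin 47.6°) = (17.1, 18.7). ∠SKJ = 66.7°, so KJ runs at 47.6° + (180° − 66.7°) = 161° from the x-axis; with |KJ| = 42.6, J = K + 42.6·(cos 161°, sin 161°) = (-23.2, 32.6). KJ ⟂ JR; with |JR| = 18.3 on the right of KJ, R = J + 18.3·(0.327, 0.945) = (-17.2, 49.9). Then |SR| = |R − S| = 52.8.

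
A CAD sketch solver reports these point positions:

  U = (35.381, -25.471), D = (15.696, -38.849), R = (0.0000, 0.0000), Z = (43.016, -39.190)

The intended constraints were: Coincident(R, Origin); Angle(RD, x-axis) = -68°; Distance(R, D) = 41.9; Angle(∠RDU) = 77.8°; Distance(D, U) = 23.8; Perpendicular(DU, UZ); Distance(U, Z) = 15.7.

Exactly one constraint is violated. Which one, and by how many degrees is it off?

Perpendicular(DU, UZ) — off by 5.10°.

R = (0.00, 0.00) ✓; RD at -68.00° ✓; |RD| = 41.90 ✓; ∠RDU = 77.80° ✓; |DU| = 23.80 ✓; ∠(DU, UZ) = 95.10° ✗; |UZ| = 15.70 ✓.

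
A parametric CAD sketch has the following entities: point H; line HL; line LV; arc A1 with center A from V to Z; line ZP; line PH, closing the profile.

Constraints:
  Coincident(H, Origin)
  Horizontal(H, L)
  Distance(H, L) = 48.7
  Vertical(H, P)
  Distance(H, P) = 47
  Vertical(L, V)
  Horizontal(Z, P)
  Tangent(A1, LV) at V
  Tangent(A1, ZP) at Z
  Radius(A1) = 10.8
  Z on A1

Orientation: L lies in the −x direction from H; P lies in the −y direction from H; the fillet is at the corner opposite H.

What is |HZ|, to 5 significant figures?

60.377

H is at the origin; H and L share the same y with |HL| = 48.7 and L on the −x side, so L = (-48.700, 0.0000). HP is vertical with |HP| = 47.0 and P on the −y side, so P = (0.0000, -47.000). The virtual corner opposite H is at (-48.700, -47.000). The tangent condition forces AV to be normal to LV and since A1 is tangent to ZP there, AZ ⟂ ZP, with radius 10.8, so the center A sits 10.8 in from both sides at A = (-37.900, -36.200). That places the tangent points at V = (-48.700, -36.200) on LV and Z = (-37.900, -47.000) on ZP. Then |HZ| = |Z − H| = 60.377.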